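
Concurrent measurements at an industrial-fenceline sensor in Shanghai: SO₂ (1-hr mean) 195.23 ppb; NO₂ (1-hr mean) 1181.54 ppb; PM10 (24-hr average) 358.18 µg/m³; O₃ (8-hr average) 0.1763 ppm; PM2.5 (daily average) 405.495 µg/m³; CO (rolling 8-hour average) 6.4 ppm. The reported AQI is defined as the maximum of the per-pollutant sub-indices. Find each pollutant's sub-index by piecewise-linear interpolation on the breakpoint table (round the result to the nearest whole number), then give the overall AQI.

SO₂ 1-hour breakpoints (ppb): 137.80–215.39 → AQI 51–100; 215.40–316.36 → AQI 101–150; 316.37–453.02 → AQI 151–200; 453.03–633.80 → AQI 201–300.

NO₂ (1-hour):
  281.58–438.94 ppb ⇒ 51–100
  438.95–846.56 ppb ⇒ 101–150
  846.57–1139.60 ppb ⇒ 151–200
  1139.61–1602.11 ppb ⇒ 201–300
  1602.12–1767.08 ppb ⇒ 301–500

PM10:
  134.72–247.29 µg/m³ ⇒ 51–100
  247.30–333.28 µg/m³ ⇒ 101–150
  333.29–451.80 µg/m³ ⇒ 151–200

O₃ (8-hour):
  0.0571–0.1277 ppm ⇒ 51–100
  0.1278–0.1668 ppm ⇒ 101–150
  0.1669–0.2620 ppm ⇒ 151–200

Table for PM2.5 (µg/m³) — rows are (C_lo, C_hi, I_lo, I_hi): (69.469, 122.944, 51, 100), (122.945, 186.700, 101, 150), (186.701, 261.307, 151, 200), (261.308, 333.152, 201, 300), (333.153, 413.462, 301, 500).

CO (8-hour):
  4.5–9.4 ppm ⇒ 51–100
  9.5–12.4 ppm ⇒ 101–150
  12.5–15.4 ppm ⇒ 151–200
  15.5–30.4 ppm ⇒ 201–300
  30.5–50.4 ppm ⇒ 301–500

SO₂ 195.23: bracket 137.80–215.39 → index 51–100; slope 49/77.59, offset 57.43.
AQI = 51 + 49/77.59·57.43 ≈ 87.27 ⇒ 87.
NO₂ 1181.54: bracket 1139.61–1602.11 → index 201–300; slope 99/462.50, offset 41.93.
AQI = 201 + 99/462.50·41.93 ≈ 209.98 ⇒ 210.
PM10: 358.18 lies in 333.29–451.80, so I_lo=151, I_hi=200, C_lo=333.29, C_hi=451.80.
(200−151)/(451.80−333.29) × (358.18−333.29) + 151 = 49/118.51 × 24.89 + 151 ≈ 161.29 → 161.
O₃ 0.1763: bracket 0.1669–0.2620 → index 151–200; slope 49/0.0951, offset 0.0094.
AQI = 151 + 49/0.0951·0.0094 ≈ 155.84 ⇒ 156.
PM2.5: row 333.153–413.462 (AQI 301–500). (500−301)·(405.495−333.153)/(413.462−333.153) + 301 = 199·72.342/80.309 + 301 ≈ 480.26 → 480.
CO 6.4: bracket 4.5–9.4 → index 51–100; slope 49/4.9, offset 1.9.
AQI = 51 + 49/4.9·1.9 ≈ 70.00 ⇒ 70.
Sub-indices: SO₂→87, NO₂→210, PM10→161, O₃→156, PM2.5→480, CO→70. Overall AQI = max = 480; dominant pollutant is PM2.5.

480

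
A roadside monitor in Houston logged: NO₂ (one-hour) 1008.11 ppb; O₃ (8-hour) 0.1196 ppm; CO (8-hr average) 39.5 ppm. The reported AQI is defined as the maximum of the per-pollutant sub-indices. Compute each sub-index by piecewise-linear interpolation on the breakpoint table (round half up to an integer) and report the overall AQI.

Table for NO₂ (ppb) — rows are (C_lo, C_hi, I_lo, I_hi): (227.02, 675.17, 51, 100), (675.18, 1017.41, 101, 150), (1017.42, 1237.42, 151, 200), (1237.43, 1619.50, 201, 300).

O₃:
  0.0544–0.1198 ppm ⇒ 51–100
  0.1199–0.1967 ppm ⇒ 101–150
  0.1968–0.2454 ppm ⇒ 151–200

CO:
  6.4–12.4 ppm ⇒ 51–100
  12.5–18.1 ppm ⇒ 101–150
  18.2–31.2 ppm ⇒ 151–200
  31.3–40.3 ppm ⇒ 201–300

NO₂ 1008.11: bracket 675.18–1017.41 → index 101–150; slope 49/342.23, offset 332.93.
AQI = 101 + 49/342.23·332.93 ≈ 148.67 ⇒ 149.
O₃: 0.1196 lies in 0.0544–0.1198, so I_lo=51, I_hi=100, C_lo=0.0544, C_hi=0.1198.
(100−51)/(0.1198−0.0544) × (0.1196−0.0544) + 51 = 49/0.0654 × 0.0652 + 51 ≈ 99.85 → 100.
CO: row 31.3–40.3 (AQI 201–300). (300−201)·(39.5−31.3)/(40.3−31.3) + 201 = 99·8.2/9.0 + 201 ≈ 291.20 → 291.
Sub-indices: NO₂→149, O₃→100, CO→291. Overall AQI = max = 291; dominant pollutant is CO.

291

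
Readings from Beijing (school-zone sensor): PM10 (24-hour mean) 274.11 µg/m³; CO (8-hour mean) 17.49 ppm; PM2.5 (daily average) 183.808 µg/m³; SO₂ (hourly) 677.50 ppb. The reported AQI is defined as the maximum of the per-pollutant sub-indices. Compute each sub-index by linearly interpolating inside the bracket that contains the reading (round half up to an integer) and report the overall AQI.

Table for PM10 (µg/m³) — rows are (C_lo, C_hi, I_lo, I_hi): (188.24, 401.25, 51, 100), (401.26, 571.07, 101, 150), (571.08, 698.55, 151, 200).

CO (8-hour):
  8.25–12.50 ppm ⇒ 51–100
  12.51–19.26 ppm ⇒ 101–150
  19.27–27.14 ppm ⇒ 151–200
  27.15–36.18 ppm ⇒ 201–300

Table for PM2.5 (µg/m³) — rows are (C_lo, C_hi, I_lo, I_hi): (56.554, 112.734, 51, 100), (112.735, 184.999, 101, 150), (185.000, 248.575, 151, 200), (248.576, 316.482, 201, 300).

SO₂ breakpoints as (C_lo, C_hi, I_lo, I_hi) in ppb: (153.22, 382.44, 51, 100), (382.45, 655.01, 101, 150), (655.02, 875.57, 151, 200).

PM10: 274.11 ∈ [188.24, 401.25] ↔ index [51, 100].
51 + (274.11−188.24)·(100−51)/(401.25−188.24) = 51 + 85.87·49/213.01 ≈ 70.75, so AQI = 71.
CO: 17.49 ∈ [12.51, 19.26] ↔ index [101, 150].
101 + (17.49−12.51)·(150−101)/(19.26−12.51) = 101 + 4.98·49/6.75 ≈ 137.15, so AQI = 137.
PM2.5: 183.808 lies in 112.735–184.999, so I_lo=101, I_hi=150, C_lo=112.735, C_hi=184.999.
(150−101)/(184.999−112.735) × (183.808−112.735) + 101 = 49/72.264 × 71.073 + 101 ≈ 149.19 → 149.
SO₂: row 655.02–875.57 (AQI 151–200). (200−151)·(677.50−655.02)/(875.57−655.02) + 151 = 49·22.48/220.55 + 151 ≈ 155.99 → 156.
Sub-indices: PM10→71, CO→137, PM2.5→149, SO₂→156. Overall AQI = max = 156; dominant pollutant is SO₂.

156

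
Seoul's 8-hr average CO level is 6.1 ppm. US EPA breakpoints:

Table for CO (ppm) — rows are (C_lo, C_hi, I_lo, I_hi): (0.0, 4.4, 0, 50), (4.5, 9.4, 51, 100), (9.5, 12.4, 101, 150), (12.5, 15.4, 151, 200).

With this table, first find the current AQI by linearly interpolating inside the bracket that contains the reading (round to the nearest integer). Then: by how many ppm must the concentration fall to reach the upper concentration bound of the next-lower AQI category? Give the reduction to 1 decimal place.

CO: row 4.5–9.4 (AQI 51–100). (100−51)·(6.1−4.5)/(9.4−4.5) + 51 = 49·1.6/4.9 + 51 ≈ 67.00 → 67.
Current AQI 67 is in the Moderate range (51–100). The next-lower category tops out at AQI 50, whose upper concentration bound is 4.4 ppm.
Reduction needed = 6.1 − 4.4 = 1.7 ppm.

1.7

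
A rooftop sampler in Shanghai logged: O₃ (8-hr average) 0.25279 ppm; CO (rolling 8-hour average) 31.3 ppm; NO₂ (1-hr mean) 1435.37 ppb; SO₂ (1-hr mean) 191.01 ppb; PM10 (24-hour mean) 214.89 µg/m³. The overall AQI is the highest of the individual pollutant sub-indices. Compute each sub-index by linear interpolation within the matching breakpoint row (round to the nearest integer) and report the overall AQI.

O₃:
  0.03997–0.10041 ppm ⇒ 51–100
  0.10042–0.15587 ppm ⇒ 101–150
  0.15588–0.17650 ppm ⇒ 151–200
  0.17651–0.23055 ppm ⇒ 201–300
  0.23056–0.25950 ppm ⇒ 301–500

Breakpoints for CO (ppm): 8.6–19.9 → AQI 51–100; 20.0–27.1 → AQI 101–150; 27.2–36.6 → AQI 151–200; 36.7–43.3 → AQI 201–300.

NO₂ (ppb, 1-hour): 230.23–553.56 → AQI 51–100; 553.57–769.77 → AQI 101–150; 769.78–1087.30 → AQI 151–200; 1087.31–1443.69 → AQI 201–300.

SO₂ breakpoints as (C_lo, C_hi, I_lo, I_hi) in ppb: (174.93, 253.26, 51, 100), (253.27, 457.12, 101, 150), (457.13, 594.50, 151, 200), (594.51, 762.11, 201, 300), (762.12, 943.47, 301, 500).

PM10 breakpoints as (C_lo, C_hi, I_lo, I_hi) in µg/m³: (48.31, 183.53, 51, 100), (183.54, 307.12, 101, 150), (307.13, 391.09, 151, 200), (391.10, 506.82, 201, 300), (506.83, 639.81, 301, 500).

O₃: 0.25279 ∈ [0.23056, 0.25950] ↔ index [301, 500].
301 + (0.25279−0.23056)·(500−301)/(0.25950−0.23056) = 301 + 0.02223·199/0.02894 ≈ 453.86, so AQI = 454.
CO 31.3: bracket 27.2–36.6 → index 151–200; slope 49/9.4, offset 4.1.
AQI = 151 + 49/9.4·4.1 ≈ 172.37 ⇒ 172.
NO₂: 1435.37 ∈ [1087.31, 1443.69] ↔ index [201, 300].
201 + (1435.37−1087.31)·(300−201)/(1443.69−1087.31) = 201 + 348.06·99/356.38 ≈ 297.69, so AQI = 298.
SO₂ 191.01: bracket 174.93–253.26 → index 51–100; slope 49/78.33, offset 16.08.
AQI = 51 + 49/78.33·16.08 ≈ 61.06 ⇒ 61.
PM10: 214.89 ∈ [183.54, 307.12] ↔ index [101, 150].
101 + (214.89−183.54)·(150−101)/(307.12−183.54) = 101 + 31.35·49/123.58 ≈ 113.43, so AQI = 113.
Sub-indices: O₃→454, CO→172, NO₂→298, SO₂→61, PM10→113. Overall AQI = max = 454; dominant pollutant is O₃.

454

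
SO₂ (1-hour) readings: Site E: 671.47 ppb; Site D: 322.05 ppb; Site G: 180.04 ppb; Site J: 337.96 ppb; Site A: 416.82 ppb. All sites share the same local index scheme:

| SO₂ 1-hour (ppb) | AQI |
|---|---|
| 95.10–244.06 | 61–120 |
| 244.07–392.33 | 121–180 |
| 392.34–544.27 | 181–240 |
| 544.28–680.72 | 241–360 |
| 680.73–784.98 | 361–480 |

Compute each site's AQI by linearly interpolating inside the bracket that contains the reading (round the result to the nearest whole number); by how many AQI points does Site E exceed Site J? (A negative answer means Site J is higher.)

Site E: 671.47 lies in 544.28–680.72, so I_lo=241, I_hi=360, C_lo=544.28, C_hi=680.72.
(360−241)/(680.72−544.28) × (671.47−544.28) + 241 = 119/136.44 × 127.19 + 241 ≈ 351.93 → 352.
Site D: 322.05 ∈ [244.07, 392.33] ↔ index [121, 180].
121 + (322.05−244.07)·(180−121)/(392.33−244.07) = 121 + 77.98·59/148.26 ≈ 152.03, so AQI = 152.
Site G: row 95.10–244.06 (AQI 61–120). (120−61)·(180.04−95.10)/(244.06−95.10) + 61 = 59·84.94/148.96 + 61 ≈ 94.64 → 95.
Site J: row 244.07–392.33 (AQI 121–180). (180−121)·(337.96−244.07)/(392.33−244.07) + 121 = 59·93.89/148.26 + 121 ≈ 158.36 → 158.
Site A: 416.82 ∈ [392.34, 544.27] ↔ index [181, 240].
181 + (416.82−392.34)·(240−181)/(544.27−392.34) = 181 + 24.48·59/151.93 ≈ 190.51, so AQI = 191.
AQIs: Site E=352, Site D=152, Site G=95, Site J=158, Site A=191. Site E (352) − Site J (158) = 194.

194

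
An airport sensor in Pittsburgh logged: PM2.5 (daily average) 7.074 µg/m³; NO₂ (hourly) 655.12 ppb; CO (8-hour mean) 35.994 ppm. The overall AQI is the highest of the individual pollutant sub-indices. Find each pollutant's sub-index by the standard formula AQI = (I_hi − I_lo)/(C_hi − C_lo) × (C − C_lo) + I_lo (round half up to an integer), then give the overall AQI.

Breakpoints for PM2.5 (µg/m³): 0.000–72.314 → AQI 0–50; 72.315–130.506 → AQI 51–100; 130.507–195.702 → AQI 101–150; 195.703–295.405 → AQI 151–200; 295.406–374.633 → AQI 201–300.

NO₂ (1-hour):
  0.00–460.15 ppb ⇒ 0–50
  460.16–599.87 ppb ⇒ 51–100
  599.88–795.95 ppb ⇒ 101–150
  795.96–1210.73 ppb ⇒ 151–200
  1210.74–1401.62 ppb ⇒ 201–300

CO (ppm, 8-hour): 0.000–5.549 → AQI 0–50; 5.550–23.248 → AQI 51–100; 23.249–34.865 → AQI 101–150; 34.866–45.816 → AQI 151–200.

PM2.5: 7.074 lies in 0.000–72.314, so I_lo=0, I_hi=50, C_lo=0.000, C_hi=72.314.
(50−0)/(72.314−0.000) × (7.074−0.000) + 0 = 50/72.314 × 7.074 + 0 ≈ 4.89 → 5.
NO₂: 655.12 ∈ [599.88, 795.95] ↔ index [101, 150].
101 + (655.12−599.88)·(150−101)/(795.95−599.88) = 101 + 55.24·49/196.07 ≈ 114.81, so AQI = 115.
CO: row 34.866–45.816 (AQI 151–200). (200−151)·(35.994−34.866)/(45.816−34.866) + 151 = 49·1.128/10.950 + 151 ≈ 156.05 → 156.
Sub-indices: PM2.5→5, NO₂→115, CO→156. Overall AQI = max = 156; dominant pollutant is CO.

156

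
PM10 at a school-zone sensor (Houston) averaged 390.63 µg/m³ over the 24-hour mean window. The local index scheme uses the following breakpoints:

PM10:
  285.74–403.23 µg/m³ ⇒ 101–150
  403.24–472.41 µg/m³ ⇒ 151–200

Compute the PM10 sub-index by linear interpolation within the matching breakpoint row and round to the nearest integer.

PM10 390.63: bracket 285.74–403.23 → index 101–150; slope 49/117.49, offset 104.89.
AQI = 101 + 49/117.49·104.89 ≈ 144.75 ⇒ 145.

145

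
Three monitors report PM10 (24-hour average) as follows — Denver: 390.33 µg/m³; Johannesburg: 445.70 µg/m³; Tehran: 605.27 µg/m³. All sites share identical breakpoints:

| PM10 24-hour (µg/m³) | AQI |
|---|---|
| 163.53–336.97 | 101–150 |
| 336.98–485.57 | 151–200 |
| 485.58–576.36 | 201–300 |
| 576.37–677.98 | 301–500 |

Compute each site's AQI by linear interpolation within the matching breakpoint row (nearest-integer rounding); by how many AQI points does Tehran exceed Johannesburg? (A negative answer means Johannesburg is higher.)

171

Denver 390.33: bracket 336.98–485.57 → index 151–200; slope 49/148.59, offset 53.35.
AQI = 151 + 49/148.59·53.35 ≈ 168.59 ⇒ 169.
Johannesburg: 445.70 ∈ [336.98, 485.57] ↔ index [151, 200].
151 + (445.70−336.98)·(200−151)/(485.57−336.98) = 151 + 108.72·49/148.59 ≈ 186.85, so AQI = 187.
Tehran 605.27: bracket 576.37–677.98 → index 301–500; slope 199/101.61, offset 28.90.
AQI = 301 + 199/101.61·28.90 ≈ 357.60 ⇒ 358.
AQIs: Denver=169, Johannesburg=187, Tehran=358. Tehran (358) − Johannesburg (187) = 171.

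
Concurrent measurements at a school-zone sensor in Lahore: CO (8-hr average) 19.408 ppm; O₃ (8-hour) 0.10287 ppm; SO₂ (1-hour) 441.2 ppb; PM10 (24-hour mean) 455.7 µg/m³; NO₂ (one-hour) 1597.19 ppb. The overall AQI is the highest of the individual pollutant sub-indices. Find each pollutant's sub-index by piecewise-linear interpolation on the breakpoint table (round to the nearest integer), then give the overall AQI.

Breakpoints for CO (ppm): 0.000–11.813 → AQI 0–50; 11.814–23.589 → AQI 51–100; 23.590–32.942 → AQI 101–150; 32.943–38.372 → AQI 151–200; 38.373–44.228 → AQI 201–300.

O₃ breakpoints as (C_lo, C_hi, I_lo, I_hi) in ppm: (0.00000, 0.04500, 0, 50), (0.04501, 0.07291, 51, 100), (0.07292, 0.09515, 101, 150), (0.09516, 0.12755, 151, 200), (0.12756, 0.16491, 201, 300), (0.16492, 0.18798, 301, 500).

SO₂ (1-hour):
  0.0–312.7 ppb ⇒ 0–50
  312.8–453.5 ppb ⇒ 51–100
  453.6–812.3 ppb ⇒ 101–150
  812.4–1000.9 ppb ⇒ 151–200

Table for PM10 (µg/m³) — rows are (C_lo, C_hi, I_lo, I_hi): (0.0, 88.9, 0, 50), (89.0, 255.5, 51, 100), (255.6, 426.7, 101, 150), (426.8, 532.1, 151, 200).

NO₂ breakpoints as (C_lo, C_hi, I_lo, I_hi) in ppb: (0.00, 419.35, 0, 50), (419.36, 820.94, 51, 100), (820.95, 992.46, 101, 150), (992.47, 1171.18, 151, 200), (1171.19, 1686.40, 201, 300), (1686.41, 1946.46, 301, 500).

CO: row 11.814–23.589 (AQI 51–100). (100−51)·(19.408−11.814)/(23.589−11.814) + 51 = 49·7.594/11.775 + 51 ≈ 82.60 → 83.
O₃: 0.10287 lies in 0.09516–0.12755, so I_lo=151, I_hi=200, C_lo=0.09516, C_hi=0.12755.
(200−151)/(0.12755−0.09516) × (0.10287−0.09516) + 151 = 49/0.03239 × 0.00771 + 151 ≈ 162.66 → 163.
SO₂: 441.2 ∈ [312.8, 453.5] ↔ index [51, 100].
51 + (441.2−312.8)·(100−51)/(453.5−312.8) = 51 + 128.4·49/140.7 ≈ 95.72, so AQI = 96.
PM10: row 426.8–532.1 (AQI 151–200). (200−151)·(455.7−426.8)/(532.1−426.8) + 151 = 49·28.9/105.3 + 151 ≈ 164.45 → 164.
NO₂: 1597.19 lies in 1171.19–1686.40, so I_lo=201, I_hi=300, C_lo=1171.19, C_hi=1686.40.
(300−201)/(1686.40−1171.19) × (1597.19−1171.19) + 201 = 99/515.21 × 426.00 + 201 ≈ 282.86 → 283.
Sub-indices: CO→83, O₃→163, SO₂→96, PM10→164, NO₂→283. Overall AQI = max = 283; dominant pollutant is NO₂.
AQI 283: Very Unhealthy.

283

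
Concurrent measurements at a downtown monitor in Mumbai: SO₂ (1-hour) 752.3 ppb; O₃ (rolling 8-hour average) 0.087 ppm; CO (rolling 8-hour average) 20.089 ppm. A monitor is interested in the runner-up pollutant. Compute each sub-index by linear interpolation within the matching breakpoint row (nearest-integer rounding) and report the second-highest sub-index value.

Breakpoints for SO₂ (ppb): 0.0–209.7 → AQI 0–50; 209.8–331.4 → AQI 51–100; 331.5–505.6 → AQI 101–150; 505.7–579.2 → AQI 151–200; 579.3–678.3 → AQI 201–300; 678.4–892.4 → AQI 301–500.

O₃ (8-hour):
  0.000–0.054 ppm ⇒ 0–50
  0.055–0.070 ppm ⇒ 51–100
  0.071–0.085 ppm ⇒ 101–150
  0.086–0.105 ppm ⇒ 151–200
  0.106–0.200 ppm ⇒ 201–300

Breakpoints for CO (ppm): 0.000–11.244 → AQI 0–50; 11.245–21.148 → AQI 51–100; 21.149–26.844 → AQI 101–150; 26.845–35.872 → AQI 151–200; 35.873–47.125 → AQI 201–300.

SO₂: 752.3 ∈ [678.4, 892.4] ↔ index [301, 500].
301 + (752.3−678.4)·(500−301)/(892.4−678.4) = 301 + 73.9·199/214.0 ≈ 369.72, so AQI = 370.
O₃: 0.087 lies in 0.086–0.105, so I_lo=151, I_hi=200, C_lo=0.086, C_hi=0.105.
(200−151)/(0.105−0.086) × (0.087−0.086) + 151 = 49/0.019 × 0.001 + 151 ≈ 153.58 → 154.
CO: 20.089 ∈ [11.245, 21.148] ↔ index [51, 100].
51 + (20.089−11.245)·(100−51)/(21.148−11.245) = 51 + 8.844·49/9.903 ≈ 94.76, so AQI = 95.
Sub-indices: SO₂→370, O₃→154, CO→95. Ranked high→low: 370, 154, 95. Second-highest sub-index = 154.

154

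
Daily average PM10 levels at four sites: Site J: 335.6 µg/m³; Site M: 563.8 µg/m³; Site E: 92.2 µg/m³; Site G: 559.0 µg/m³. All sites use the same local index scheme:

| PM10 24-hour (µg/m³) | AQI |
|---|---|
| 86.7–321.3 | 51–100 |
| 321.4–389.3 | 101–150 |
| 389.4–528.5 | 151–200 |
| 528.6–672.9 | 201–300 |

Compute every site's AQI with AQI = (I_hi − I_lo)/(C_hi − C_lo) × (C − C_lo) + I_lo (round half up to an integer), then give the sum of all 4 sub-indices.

610

Site J: 335.6 lies in 321.4–389.3, so I_lo=101, I_hi=150, C_lo=321.4, C_hi=389.3.
(150−101)/(389.3−321.4) × (335.6−321.4) + 101 = 49/67.9 × 14.2 + 101 ≈ 111.25 → 111.
Site M: 563.8 ∈ [528.6, 672.9] ↔ index [201, 300].
201 + (563.8−528.6)·(300−201)/(672.9−528.6) = 201 + 35.2·99/144.3 ≈ 225.15, so AQI = 225.
Site E: 92.2 ∈ [86.7, 321.3] ↔ index [51, 100].
51 + (92.2−86.7)·(100−51)/(321.3−86.7) = 51 + 5.5·49/234.6 ≈ 52.15, so AQI = 52.
Site G: 559.0 lies in 528.6–672.9, so I_lo=201, I_hi=300, C_lo=528.6, C_hi=672.9.
(300−201)/(672.9−528.6) × (559.0−528.6) + 201 = 99/144.3 × 30.4 + 201 ≈ 221.86 → 222.
AQIs: Site J=111, Site M=225, Site E=52, Site G=222. Sum = 111 + 225 + 52 + 222 = 610.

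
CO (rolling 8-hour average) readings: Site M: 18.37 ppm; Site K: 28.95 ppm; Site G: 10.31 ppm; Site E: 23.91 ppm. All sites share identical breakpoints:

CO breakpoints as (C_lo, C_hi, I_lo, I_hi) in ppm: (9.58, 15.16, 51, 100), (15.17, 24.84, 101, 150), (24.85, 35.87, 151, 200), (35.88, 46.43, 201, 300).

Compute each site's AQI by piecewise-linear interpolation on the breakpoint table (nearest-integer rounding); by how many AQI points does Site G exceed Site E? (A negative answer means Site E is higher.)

-88

Site M: 18.37 ∈ [15.17, 24.84] ↔ index [101, 150].
101 + (18.37−15.17)·(150−101)/(24.84−15.17) = 101 + 3.20·49/9.67 ≈ 117.22, so AQI = 117.
Site K: 28.95 lies in 24.85–35.87, so I_lo=151, I_hi=200, C_lo=24.85, C_hi=35.87.
(200−151)/(35.87−24.85) × (28.95−24.85) + 151 = 49/11.02 × 4.10 + 151 ≈ 169.23 → 169.
Site G: 10.31 ∈ [9.58, 15.16] ↔ index [51, 100].
51 + (10.31−9.58)·(100−51)/(15.16−9.58) = 51 + 0.73·49/5.58 ≈ 57.41, so AQI = 57.
Site E: 23.91 ∈ [15.17, 24.84] ↔ index [101, 150].
101 + (23.91−15.17)·(150−101)/(24.84−15.17) = 101 + 8.74·49/9.67 ≈ 145.29, so AQI = 145.
AQIs: Site M=117, Site K=169, Site G=57, Site E=145. Site G (57) − Site E (145) = -88.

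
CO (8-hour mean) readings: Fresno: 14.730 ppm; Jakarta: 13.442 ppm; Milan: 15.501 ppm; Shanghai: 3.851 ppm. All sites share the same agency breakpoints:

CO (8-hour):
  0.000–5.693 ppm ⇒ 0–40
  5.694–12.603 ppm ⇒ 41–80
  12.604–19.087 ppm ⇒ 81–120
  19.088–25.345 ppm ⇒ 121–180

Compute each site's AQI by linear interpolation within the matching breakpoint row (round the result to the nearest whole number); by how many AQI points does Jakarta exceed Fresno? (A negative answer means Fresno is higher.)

Fresno: row 12.604–19.087 (AQI 81–120). (120−81)·(14.730−12.604)/(19.087−12.604) + 81 = 39·2.126/6.483 + 81 ≈ 93.79 → 94.
Jakarta 13.442: bracket 12.604–19.087 → index 81–120; slope 39/6.483, offset 0.838.
AQI = 81 + 39/6.483·0.838 ≈ 86.04 ⇒ 86.
Milan: 15.501 ∈ [12.604, 19.087] ↔ index [81, 120].
81 + (15.501−12.604)·(120−81)/(19.087−12.604) = 81 + 2.897·39/6.483 ≈ 98.43, so AQI = 98.
Shanghai: row 0.000–5.693 (AQI 0–40). (40−0)·(3.851−0.000)/(5.693−0.000) + 0 = 40·3.851/5.693 + 0 ≈ 27.06 → 27.
AQIs: Fresno=94, Jakarta=86, Milan=98, Shanghai=27. Jakarta (86) − Fresno (94) = -8.

-8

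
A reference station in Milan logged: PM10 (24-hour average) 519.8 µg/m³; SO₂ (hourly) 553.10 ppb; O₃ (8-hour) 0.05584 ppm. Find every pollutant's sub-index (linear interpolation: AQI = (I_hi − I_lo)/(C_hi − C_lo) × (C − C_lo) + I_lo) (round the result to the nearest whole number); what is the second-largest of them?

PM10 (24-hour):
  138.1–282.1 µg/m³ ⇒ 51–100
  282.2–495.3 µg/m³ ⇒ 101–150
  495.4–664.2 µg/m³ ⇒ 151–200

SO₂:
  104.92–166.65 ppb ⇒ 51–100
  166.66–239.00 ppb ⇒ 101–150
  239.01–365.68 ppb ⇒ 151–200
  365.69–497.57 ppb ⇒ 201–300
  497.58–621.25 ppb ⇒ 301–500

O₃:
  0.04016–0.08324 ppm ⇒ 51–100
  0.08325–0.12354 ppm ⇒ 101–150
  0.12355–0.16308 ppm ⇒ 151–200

PM10: 519.8 ∈ [495.4, 664.2] ↔ index [151, 200].
151 + (519.8−495.4)·(200−151)/(664.2−495.4) = 151 + 24.4·49/168.8 ≈ 158.08, so AQI = 158.
SO₂: row 497.58–621.25 (AQI 301–500). (500−301)·(553.10−497.58)/(621.25−497.58) + 301 = 199·55.52/123.67 + 301 ≈ 390.34 → 390.
O₃: 0.05584 lies in 0.04016–0.08324, so I_lo=51, I_hi=100, C_lo=0.04016, C_hi=0.08324.
(100−51)/(0.08324−0.04016) × (0.05584−0.04016) + 51 = 49/0.04308 × 0.01568 + 51 ≈ 68.83 → 69.
Sub-indices: PM10→158, SO₂→390, O₃→69. Ranked high→low: 390, 158, 69. Second-highest sub-index = 158.

158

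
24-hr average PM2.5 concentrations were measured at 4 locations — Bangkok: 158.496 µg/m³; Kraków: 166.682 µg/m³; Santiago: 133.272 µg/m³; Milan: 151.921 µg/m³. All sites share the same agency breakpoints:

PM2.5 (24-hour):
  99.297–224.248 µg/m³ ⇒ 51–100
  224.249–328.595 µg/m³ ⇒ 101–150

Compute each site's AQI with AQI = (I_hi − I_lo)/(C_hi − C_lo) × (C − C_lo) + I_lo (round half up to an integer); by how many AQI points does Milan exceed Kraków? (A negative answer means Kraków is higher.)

Bangkok: row 99.297–224.248 (AQI 51–100). (100−51)·(158.496−99.297)/(224.248−99.297) + 51 = 49·59.199/124.951 + 51 ≈ 74.22 → 74.
Kraków: 166.682 ∈ [99.297, 224.248] ↔ index [51, 100].
51 + (166.682−99.297)·(100−51)/(224.248−99.297) = 51 + 67.385·49/124.951 ≈ 77.43, so AQI = 77.
Santiago 133.272: bracket 99.297–224.248 → index 51–100; slope 49/124.951, offset 33.975.
AQI = 51 + 49/124.951·33.975 ≈ 64.32 ⇒ 64.
Milan: row 99.297–224.248 (AQI 51–100). (100−51)·(151.921−99.297)/(224.248−99.297) + 51 = 49·52.624/124.951 + 51 ≈ 71.64 → 72.
AQIs: Bangkok=74, Kraków=77, Santiago=64, Milan=72. Milan (72) − Kraków (77) = -5.

-5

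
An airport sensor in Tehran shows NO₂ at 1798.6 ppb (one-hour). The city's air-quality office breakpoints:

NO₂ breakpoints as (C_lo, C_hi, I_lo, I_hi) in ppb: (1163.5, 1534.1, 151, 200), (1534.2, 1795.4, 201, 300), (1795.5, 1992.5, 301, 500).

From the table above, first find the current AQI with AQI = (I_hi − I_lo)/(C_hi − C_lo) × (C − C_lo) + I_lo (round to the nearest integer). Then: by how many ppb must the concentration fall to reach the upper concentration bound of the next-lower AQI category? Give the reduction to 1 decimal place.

NO₂: 1798.6 lies in 1795.5–1992.5, so I_lo=301, I_hi=500, C_lo=1795.5, C_hi=1992.5.
(500−301)/(1992.5−1795.5) × (1798.6−1795.5) + 301 = 199/197.0 × 3.1 + 301 ≈ 304.13 → 304.
Current AQI 304 is in the Hazardous range (301–500). The next-lower category tops out at AQI 300, whose upper concentration bound is 1795.4 ppb.
Reduction needed = 1798.6 − 1795.4 = 3.2 ppb.

3.2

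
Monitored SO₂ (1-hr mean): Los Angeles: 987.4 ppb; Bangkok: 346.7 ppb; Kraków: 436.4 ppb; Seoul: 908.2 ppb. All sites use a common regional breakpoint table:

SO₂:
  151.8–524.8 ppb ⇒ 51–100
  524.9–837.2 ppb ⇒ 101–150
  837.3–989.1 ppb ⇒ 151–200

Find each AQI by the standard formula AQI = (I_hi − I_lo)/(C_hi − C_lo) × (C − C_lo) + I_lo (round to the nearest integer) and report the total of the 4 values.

Los Angeles: 987.4 lies in 837.3–989.1, so I_lo=151, I_hi=200, C_lo=837.3, C_hi=989.1.
(200−151)/(989.1−837.3) × (987.4−837.3) + 151 = 49/151.8 × 150.1 + 151 ≈ 199.45 → 199.
Bangkok: 346.7 lies in 151.8–524.8, so I_lo=51, I_hi=100, C_lo=151.8, C_hi=524.8.
(100−51)/(524.8−151.8) × (346.7−151.8) + 51 = 49/373.0 × 194.9 + 51 ≈ 76.60 → 77.
Kraków: row 151.8–524.8 (AQI 51–100). (100−51)·(436.4−151.8)/(524.8−151.8) + 51 = 49·284.6/373.0 + 51 ≈ 88.39 → 88.
Seoul: 908.2 lies in 837.3–989.1, so I_lo=151, I_hi=200, C_lo=837.3, C_hi=989.1.
(200−151)/(989.1−837.3) × (908.2−837.3) + 151 = 49/151.8 × 70.9 + 151 ≈ 173.89 → 174.
AQIs: Los Angeles=199, Bangkok=77, Kraków=88, Seoul=174. Sum = 199 + 77 + 88 + 174 = 538.

538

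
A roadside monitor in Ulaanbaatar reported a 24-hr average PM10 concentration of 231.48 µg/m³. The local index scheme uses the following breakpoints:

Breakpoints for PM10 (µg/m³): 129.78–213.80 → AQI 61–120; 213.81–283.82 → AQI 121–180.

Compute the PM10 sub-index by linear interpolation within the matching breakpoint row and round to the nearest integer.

136

PM10: row 213.81–283.82 (AQI 121–180). (180−121)·(231.48−213.81)/(283.82−213.81) + 121 = 59·17.67/70.01 + 121 ≈ 135.89 → 136.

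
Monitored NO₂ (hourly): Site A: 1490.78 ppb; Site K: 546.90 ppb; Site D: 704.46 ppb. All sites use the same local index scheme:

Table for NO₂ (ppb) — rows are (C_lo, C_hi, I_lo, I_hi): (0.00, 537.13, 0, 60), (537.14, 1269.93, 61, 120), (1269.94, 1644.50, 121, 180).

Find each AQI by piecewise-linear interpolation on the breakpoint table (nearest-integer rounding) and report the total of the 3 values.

Site A: 1490.78 lies in 1269.94–1644.50, so I_lo=121, I_hi=180, C_lo=1269.94, C_hi=1644.50.
(180−121)/(1644.50−1269.94) × (1490.78−1269.94) + 121 = 59/374.56 × 220.84 + 121 ≈ 155.79 → 156.
Site K: 546.90 ∈ [537.14, 1269.93] ↔ index [61, 120].
61 + (546.90−537.14)·(120−61)/(1269.93−537.14) = 61 + 9.76·59/732.79 ≈ 61.79, so AQI = 62.
Site D: row 537.14–1269.93 (AQI 61–120). (120−61)·(704.46−537.14)/(1269.93−537.14) + 61 = 59·167.32/732.79 + 61 ≈ 74.47 → 74.
AQIs: Site A=156, Site K=62, Site D=74. Sum = 156 + 62 + 74 = 292.

292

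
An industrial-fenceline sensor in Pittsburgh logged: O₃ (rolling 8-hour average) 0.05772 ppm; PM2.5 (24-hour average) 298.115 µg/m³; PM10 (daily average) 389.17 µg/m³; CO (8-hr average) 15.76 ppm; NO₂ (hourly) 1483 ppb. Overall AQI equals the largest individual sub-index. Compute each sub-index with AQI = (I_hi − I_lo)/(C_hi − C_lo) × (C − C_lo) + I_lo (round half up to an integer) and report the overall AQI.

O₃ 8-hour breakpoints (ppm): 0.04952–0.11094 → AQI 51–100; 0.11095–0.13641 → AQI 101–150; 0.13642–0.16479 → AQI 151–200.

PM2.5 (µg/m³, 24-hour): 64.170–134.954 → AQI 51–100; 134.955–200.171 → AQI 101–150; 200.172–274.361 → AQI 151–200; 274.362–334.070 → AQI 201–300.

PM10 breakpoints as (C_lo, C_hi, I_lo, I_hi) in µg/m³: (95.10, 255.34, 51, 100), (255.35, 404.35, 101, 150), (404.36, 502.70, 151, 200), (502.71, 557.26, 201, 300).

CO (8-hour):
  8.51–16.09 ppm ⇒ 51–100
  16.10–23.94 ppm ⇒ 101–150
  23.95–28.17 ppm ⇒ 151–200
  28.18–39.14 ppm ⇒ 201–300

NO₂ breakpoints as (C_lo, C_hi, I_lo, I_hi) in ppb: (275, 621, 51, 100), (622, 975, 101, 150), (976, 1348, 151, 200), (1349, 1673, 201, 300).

O₃: row 0.04952–0.11094 (AQI 51–100). (100−51)·(0.05772−0.04952)/(0.11094−0.04952) + 51 = 49·0.00820/0.06142 + 51 ≈ 57.54 → 58.
PM2.5: 298.115 lies in 274.362–334.070, so I_lo=201, I_hi=300, C_lo=274.362, C_hi=334.070.
(300−201)/(334.070−274.362) × (298.115−274.362) + 201 = 99/59.708 × 23.753 + 201 ≈ 240.38 → 240.
PM10: 389.17 lies in 255.35–404.35, so I_lo=101, I_hi=150, C_lo=255.35, C_hi=404.35.
(150−101)/(404.35−255.35) × (389.17−255.35) + 101 = 49/149.00 × 133.82 + 101 ≈ 145.01 → 145.
CO: row 8.51–16.09 (AQI 51–100). (100−51)·(15.76−8.51)/(16.09−8.51) + 51 = 49·7.25/7.58 + 51 ≈ 97.87 → 98.
NO₂: 1483 ∈ [1349, 1673] ↔ index [201, 300].
201 + (1483−1349)·(300−201)/(1673−1349) = 201 + 134·99/324 ≈ 241.94, so AQI = 242.
Sub-indices: O₃→58, PM2.5→240, PM10→145, CO→98, NO₂→242. Overall AQI = max = 242; dominant pollutant is NO₂.

242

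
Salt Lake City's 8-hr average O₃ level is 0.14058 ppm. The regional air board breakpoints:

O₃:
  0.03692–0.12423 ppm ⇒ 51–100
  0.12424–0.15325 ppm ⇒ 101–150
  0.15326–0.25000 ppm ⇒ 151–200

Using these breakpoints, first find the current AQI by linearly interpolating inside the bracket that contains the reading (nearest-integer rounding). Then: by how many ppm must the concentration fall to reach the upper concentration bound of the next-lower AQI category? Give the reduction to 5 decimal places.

0.01635

O₃ 0.14058: bracket 0.12424–0.15325 → index 101–150; slope 49/0.02901, offset 0.01634.
AQI = 101 + 49/0.02901·0.01634 ≈ 128.60 ⇒ 129.
Current AQI 129 is in the Unhealthy for Sensitive Groups range (101–150). The next-lower category tops out at AQI 100, whose upper concentration bound is 0.12423 ppm.
Reduction needed = 0.14058 − 0.12423 = 0.01635 ppm.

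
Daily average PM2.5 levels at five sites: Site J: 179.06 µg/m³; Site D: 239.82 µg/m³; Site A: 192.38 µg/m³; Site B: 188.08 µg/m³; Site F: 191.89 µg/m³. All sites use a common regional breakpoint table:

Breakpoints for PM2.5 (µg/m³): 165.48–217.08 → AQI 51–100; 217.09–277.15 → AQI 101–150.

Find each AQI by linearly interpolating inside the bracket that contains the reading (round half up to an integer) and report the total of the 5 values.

409

Site J: 179.06 lies in 165.48–217.08, so I_lo=51, I_hi=100, C_lo=165.48, C_hi=217.08.
(100−51)/(217.08−165.48) × (179.06−165.48) + 51 = 49/51.60 × 13.58 + 51 ≈ 63.90 → 64.
Site D: row 217.09–277.15 (AQI 101–150). (150−101)·(239.82−217.09)/(277.15−217.09) + 101 = 49·22.73/60.06 + 101 ≈ 119.54 → 120.
Site A 192.38: bracket 165.48–217.08 → index 51–100; slope 49/51.60, offset 26.90.
AQI = 51 + 49/51.60·26.90 ≈ 76.54 ⇒ 77.
Site B: row 165.48–217.08 (AQI 51–100). (100−51)·(188.08−165.48)/(217.08−165.48) + 51 = 49·22.60/51.60 + 51 ≈ 72.46 → 72.
Site F 191.89: bracket 165.48–217.08 → index 51–100; slope 49/51.60, offset 26.41.
AQI = 51 + 49/51.60·26.41 ≈ 76.08 ⇒ 76.
AQIs: Site J=64, Site D=120, Site A=77, Site B=72, Site F=76. Sum = 64 + 120 + 77 + 72 + 76 = 409.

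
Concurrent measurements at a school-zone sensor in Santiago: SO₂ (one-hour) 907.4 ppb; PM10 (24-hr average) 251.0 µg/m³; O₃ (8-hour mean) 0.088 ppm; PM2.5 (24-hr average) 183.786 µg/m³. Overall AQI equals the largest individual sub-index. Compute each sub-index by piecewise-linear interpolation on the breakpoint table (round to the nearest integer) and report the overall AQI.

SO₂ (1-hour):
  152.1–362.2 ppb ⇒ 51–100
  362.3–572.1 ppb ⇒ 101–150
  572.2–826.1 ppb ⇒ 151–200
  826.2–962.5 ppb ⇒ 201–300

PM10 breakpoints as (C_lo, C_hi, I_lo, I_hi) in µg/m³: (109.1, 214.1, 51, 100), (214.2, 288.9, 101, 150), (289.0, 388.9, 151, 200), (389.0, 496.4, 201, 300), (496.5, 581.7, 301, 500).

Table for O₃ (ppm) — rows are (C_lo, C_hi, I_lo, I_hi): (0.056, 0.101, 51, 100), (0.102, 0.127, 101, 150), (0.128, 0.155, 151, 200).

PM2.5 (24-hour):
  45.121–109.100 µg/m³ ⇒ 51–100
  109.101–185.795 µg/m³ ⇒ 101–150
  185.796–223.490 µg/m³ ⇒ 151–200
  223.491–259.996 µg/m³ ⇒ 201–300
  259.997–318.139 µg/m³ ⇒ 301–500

260

SO₂: row 826.2–962.5 (AQI 201–300). (300−201)·(907.4−826.2)/(962.5−826.2) + 201 = 99·81.2/136.3 + 201 ≈ 259.98 → 260.
PM10: 251.0 lies in 214.2–288.9, so I_lo=101, I_hi=150, C_lo=214.2, C_hi=288.9.
(150−101)/(288.9−214.2) × (251.0−214.2) + 101 = 49/74.7 × 36.8 + 101 ≈ 125.14 → 125.
O₃: row 0.056–0.101 (AQI 51–100). (100−51)·(0.088−0.056)/(0.101−0.056) + 51 = 49·0.032/0.045 + 51 ≈ 85.84 → 86.
PM2.5: 183.786 lies in 109.101–185.795, so I_lo=101, I_hi=150, C_lo=109.101, C_hi=185.795.
(150−101)/(185.795−109.101) × (183.786−109.101) + 101 = 49/76.694 × 74.685 + 101 ≈ 148.72 → 149.
Sub-indices: SO₂→260, PM10→125, O₃→86, PM2.5→149. Overall AQI = max = 260; dominant pollutant is SO₂.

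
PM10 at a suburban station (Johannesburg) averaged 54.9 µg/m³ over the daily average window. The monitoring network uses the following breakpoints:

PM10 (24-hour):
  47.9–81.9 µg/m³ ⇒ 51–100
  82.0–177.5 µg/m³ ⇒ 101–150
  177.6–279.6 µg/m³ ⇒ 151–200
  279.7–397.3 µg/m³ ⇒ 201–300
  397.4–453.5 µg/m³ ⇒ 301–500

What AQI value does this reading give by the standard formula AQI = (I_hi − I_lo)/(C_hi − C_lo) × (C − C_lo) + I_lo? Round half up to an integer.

PM10: 54.9 ∈ [47.9, 81.9] ↔ index [51, 100].
51 + (54.9−47.9)·(100−51)/(81.9−47.9) = 51 + 7.0·49/34.0 ≈ 61.09, so AQI = 61.

61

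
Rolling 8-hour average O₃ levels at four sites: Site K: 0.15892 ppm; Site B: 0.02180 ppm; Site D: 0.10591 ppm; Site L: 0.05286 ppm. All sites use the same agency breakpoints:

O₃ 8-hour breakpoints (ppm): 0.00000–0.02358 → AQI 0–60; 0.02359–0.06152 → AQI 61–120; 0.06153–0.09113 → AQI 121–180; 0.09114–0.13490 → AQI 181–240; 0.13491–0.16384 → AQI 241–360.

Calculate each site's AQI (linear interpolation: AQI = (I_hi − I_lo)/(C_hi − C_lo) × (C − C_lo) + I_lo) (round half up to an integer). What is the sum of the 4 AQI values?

703

Site K: row 0.13491–0.16384 (AQI 241–360). (360−241)·(0.15892−0.13491)/(0.16384−0.13491) + 241 = 119·0.02401/0.02893 + 241 ≈ 339.76 → 340.
Site B: 0.02180 lies in 0.00000–0.02358, so I_lo=0, I_hi=60, C_lo=0.00000, C_hi=0.02358.
(60−0)/(0.02358−0.00000) × (0.02180−0.00000) + 0 = 60/0.02358 × 0.02180 + 0 ≈ 55.47 → 55.
Site D: row 0.09114–0.13490 (AQI 181–240). (240−181)·(0.10591−0.09114)/(0.13490−0.09114) + 181 = 59·0.01477/0.04376 + 181 ≈ 200.91 → 201.
Site L 0.05286: bracket 0.02359–0.06152 → index 61–120; slope 59/0.03793, offset 0.02927.
AQI = 61 + 59/0.03793·0.02927 ≈ 106.53 ⇒ 107.
AQIs: Site K=340, Site B=55, Site D=201, Site L=107. Sum = 340 + 55 + 201 + 107 = 703.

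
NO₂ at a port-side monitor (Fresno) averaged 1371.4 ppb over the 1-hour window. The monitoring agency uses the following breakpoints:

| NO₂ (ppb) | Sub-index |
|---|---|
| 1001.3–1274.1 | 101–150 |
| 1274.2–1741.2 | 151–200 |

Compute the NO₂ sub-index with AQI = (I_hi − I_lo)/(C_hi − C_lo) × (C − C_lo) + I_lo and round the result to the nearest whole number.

NO₂ 1371.4: bracket 1274.2–1741.2 → index 151–200; slope 49/467.0, offset 97.2.
AQI = 151 + 49/467.0·97.2 ≈ 161.20 ⇒ 161.

161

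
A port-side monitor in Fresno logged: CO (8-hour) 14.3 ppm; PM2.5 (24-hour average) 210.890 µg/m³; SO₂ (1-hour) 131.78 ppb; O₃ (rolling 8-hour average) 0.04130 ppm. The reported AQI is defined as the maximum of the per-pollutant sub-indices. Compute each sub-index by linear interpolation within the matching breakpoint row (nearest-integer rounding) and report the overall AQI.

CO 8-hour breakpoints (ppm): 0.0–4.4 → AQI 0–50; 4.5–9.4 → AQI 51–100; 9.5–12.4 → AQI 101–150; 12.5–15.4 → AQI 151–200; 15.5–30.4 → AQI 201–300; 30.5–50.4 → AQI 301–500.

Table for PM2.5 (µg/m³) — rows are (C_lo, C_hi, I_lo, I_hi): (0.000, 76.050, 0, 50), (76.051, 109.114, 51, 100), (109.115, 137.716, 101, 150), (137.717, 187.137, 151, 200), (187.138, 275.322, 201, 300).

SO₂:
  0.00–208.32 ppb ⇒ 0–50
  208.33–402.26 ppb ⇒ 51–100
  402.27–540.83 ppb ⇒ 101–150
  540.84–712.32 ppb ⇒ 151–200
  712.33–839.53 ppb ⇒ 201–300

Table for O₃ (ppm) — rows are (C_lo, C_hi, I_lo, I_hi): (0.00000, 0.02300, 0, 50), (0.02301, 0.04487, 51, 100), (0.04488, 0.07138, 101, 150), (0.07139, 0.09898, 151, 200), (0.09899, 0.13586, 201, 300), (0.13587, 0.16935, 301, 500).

228

CO: 14.3 lies in 12.5–15.4, so I_lo=151, I_hi=200, C_lo=12.5, C_hi=15.4.
(200−151)/(15.4−12.5) × (14.3−12.5) + 151 = 49/2.9 × 1.8 + 151 ≈ 181.41 → 181.
PM2.5 210.890: bracket 187.138–275.322 → index 201–300; slope 99/88.184, offset 23.752.
AQI = 201 + 99/88.184·23.752 ≈ 227.67 ⇒ 228.
SO₂: row 0.00–208.32 (AQI 0–50). (50−0)·(131.78−0.00)/(208.32−0.00) + 0 = 50·131.78/208.32 + 0 ≈ 31.63 → 32.
O₃: 0.04130 lies in 0.02301–0.04487, so I_lo=51, I_hi=100, C_lo=0.02301, C_hi=0.04487.
(100−51)/(0.04487−0.02301) × (0.04130−0.02301) + 51 = 49/0.02186 × 0.01829 + 51 ≈ 92.00 → 92.
Sub-indices: CO→181, PM2.5→228, SO₂→32, O₃→92. Overall AQI = max = 228; dominant pollutant is PM2.5.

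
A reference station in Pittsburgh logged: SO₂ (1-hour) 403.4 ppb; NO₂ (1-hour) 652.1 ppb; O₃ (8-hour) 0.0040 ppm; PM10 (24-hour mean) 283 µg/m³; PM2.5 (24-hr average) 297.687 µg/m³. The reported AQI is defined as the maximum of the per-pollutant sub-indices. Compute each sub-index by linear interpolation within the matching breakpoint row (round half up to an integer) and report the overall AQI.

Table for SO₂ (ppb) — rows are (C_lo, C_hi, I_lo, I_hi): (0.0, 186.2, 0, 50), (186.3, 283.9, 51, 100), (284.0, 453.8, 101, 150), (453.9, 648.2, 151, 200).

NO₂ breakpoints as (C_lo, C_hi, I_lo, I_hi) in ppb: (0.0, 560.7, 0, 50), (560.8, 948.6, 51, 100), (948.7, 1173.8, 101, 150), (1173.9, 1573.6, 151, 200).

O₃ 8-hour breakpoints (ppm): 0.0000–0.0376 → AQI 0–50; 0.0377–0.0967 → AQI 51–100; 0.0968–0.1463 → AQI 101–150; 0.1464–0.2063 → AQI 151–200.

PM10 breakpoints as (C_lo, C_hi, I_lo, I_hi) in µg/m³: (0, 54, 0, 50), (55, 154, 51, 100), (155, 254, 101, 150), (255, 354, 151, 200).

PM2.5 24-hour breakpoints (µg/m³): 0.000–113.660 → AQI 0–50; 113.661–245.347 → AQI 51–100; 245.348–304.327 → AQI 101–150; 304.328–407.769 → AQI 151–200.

165

SO₂: row 284.0–453.8 (AQI 101–150). (150−101)·(403.4−284.0)/(453.8−284.0) + 101 = 49·119.4/169.8 + 101 ≈ 135.46 → 135.
NO₂ 652.1: bracket 560.8–948.6 → index 51–100; slope 49/387.8, offset 91.3.
AQI = 51 + 49/387.8·91.3 ≈ 62.54 ⇒ 63.
O₃: 0.0040 ∈ [0.0000, 0.0376] ↔ index [0, 50].
0 + (0.0040−0.0000)·(50−0)/(0.0376−0.0000) = 0 + 0.0040·50/0.0376 ≈ 5.32, so AQI = 5.
PM10: 283 lies in 255–354, so I_lo=151, I_hi=200, C_lo=255, C_hi=354.
(200−151)/(354−255) × (283−255) + 151 = 49/99 × 28 + 151 ≈ 164.86 → 165.
PM2.5: row 245.348–304.327 (AQI 101–150). (150−101)·(297.687−245.348)/(304.327−245.348) + 101 = 49·52.339/58.979 + 101 ≈ 144.48 → 144.
Sub-indices: SO₂→135, NO₂→63, O₃→5, PM10→165, PM2.5→144. Overall AQI = max = 165; dominant pollutant is PM10.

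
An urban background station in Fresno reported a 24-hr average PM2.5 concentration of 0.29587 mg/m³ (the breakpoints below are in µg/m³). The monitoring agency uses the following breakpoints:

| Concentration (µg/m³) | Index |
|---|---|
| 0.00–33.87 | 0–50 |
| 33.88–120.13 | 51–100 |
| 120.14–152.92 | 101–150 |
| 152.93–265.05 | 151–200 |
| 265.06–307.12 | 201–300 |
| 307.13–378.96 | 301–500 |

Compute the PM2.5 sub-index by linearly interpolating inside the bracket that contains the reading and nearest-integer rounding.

Convert: 0.29587 mg/m³ = 295.87 µg/m³.
PM2.5: 295.87 ∈ [265.06, 307.12] ↔ index [201, 300].
201 + (295.87−265.06)·(300−201)/(307.12−265.06) = 201 + 30.81·99/42.06 ≈ 273.52, so AQI = 274.

274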